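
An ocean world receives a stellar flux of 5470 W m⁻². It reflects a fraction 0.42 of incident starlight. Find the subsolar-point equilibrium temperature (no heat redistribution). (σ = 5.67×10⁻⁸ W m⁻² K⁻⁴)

At the subsolar point the surface absorbs S(1−A) and emits σT⁴ per unit area — no factor of 4, since only the local patch is in balance.
T = [5470 × 0.58 / 5.67×10⁻⁸]^(1/4) = (5.60×10¹⁰)^(1/4) = 486 K.

T_ss ≈ 486 K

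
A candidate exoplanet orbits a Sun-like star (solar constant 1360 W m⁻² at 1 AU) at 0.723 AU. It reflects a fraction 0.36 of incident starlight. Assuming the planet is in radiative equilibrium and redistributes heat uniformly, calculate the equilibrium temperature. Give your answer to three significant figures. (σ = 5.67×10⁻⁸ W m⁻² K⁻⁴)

Flux at 0.723 AU: S = 1360/0.723² = 2600 W m⁻².
Energy balance: absorbed = emitted ⇒ πR²·S(1−A) = 4πR²·σT_eq⁴, so T_eq⁴ = S(1−A)/(4σ).
T_eq = [2600 × 0.64 / (4 × 5.67×10⁻⁸)]^(1/4) = (7.34×10⁹)^(1/4) = 293 K.

T_eq ≈ 293 K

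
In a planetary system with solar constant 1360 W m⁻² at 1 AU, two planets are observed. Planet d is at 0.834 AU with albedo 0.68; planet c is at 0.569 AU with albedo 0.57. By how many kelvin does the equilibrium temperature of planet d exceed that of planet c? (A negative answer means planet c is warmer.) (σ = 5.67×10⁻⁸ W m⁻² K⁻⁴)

ΔT ≈ -69.6 K

T_eq = [S₀(1−A)/(4σd²)]^(1/4), so T ∝ (1−A)^(1/4) / √d.
T₁ = [1360×0.32/(4×5.67×10⁻⁸×0.834²)]^(1/4) = 229.18 K.
T₂ = [1360×0.43/(4×5.67×10⁻⁸×0.569²)]^(1/4) = 298.73 K.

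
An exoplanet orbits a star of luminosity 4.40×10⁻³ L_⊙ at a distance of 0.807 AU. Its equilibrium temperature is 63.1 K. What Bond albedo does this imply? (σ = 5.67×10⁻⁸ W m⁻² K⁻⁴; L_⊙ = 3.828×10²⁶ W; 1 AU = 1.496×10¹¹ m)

d = 0.807 AU = 1.21×10¹¹ m.
L = 4.40×10⁻³ × 3.828×10²⁶ = 1.68×10²⁴ W.
Flux: S = L/(4πd²) = 1.68×10²⁴/(4π×(1.21×10¹¹)²) = 9.20 W m⁻².
From T_eq⁴ = S(1−A)/(4σ): 1−A = 4σT_eq⁴/S.
1−A = 4 × 5.67×10⁻⁸ × (63.1)⁴ / 9.20 = 0.391.

A ≈ 0.61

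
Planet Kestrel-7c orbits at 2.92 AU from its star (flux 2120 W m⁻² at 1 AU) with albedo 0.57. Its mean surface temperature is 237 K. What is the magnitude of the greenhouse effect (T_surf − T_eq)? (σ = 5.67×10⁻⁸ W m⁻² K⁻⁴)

S = 2120/2.92² = 248.6 W m⁻².
T_eq = [S(1−A)/(4σ)]^(1/4) = [248.6×0.43/(4×5.67×10⁻⁸)]^(1/4) = 147.3 K.
ΔT = T_surf − T_eq = 237 − 147.3.

ΔT ≈ 89.7 K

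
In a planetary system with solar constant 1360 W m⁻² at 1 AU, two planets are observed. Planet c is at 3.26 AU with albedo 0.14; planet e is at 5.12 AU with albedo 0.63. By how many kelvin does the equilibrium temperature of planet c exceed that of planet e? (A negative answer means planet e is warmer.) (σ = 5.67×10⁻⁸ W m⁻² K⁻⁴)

T_eq = [S₀(1−A)/(4σd²)]^(1/4), so T ∝ (1−A)^(1/4) / √d.
T₁ = [1360×0.86/(4×5.67×10⁻⁸×3.26²)]^(1/4) = 148.42 K.
T₂ = [1360×0.37/(4×5.67×10⁻⁸×5.12²)]^(1/4) = 95.92 K.

ΔT ≈ 52.5 K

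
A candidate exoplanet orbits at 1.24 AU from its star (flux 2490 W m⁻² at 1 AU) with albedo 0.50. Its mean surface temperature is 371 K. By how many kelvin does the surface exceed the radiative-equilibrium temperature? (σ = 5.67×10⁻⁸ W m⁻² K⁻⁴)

ΔT ≈ 126.6 K

S = 2490/1.24² = 1619 W m⁻².
T_eq = [S(1−A)/(4σ)]^(1/4) = [1619×0.50/(4×5.67×10⁻⁸)]^(1/4) = 244.4 K.
ΔT = T_surf − T_eq = 371 − 244.4.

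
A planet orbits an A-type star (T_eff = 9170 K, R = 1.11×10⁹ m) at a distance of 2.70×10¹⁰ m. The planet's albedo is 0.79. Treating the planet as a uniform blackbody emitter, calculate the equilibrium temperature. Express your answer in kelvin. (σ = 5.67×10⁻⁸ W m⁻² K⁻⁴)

T_eq ≈ 890 K

L = 4πR_⋆²σT_⋆⁴ = 4π(1.11×10⁹)² × 5.67×10⁻⁸ × (9170)⁴ = 6.21×10²⁷ W.
S = L/(4πd²) = 6.78×10⁵ W m⁻².
Energy balance: absorbed = emitted ⇒ πR²·S(1−A) = 4πR²·σT_eq⁴, so T_eq⁴ = S(1−A)/(4σ).
T_eq = [6.78×10⁵ × 0.21 / (4 × 5.67×10⁻⁸)]^(1/4) = (6.27×10¹¹)^(1/4) = 890 K.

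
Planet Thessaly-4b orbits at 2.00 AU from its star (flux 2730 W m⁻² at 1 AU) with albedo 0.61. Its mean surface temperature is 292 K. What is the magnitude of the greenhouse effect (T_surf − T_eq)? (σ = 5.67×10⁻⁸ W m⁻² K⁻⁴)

S = 2730/2.00² = 682.5 W m⁻².
T_eq = [S(1−A)/(4σ)]^(1/4) = [682.5×0.39/(4×5.67×10⁻⁸)]^(1/4) = 185.1 K.
ΔT = T_surf − T_eq = 292 − 185.1.

ΔT ≈ 106.9 K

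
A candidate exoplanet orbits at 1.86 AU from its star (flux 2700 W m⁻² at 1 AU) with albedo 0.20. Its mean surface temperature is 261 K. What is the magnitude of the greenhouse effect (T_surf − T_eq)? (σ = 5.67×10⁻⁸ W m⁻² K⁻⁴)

ΔT ≈ 31.9 K

S = 2700/1.86² = 780.4 W m⁻².
T_eq = [S(1−A)/(4σ)]^(1/4) = [780.4×0.80/(4×5.67×10⁻⁸)]^(1/4) = 229.1 K.
ΔT = T_surf − T_eq = 261 − 229.1.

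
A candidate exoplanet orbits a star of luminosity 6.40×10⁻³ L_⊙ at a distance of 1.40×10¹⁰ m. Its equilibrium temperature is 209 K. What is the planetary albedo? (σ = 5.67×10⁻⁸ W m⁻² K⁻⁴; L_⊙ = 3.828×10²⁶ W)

A ≈ 0.56

L = 6.40×10⁻³ × 3.828×10²⁶ = 2.45×10²⁴ W.
Flux: S = L/(4πd²) = 2.45×10²⁴/(4π×(1.40×10¹⁰)²) = 995 W m⁻².
From T_eq⁴ = S(1−A)/(4σ): 1−A = 4σT_eq⁴/S.
1−A = 4 × 5.67×10⁻⁸ × (209)⁴ / 995 = 0.435.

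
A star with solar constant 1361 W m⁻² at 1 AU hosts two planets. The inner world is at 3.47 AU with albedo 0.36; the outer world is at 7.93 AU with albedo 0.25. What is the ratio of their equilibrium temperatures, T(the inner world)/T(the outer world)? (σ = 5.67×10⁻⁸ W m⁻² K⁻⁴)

T₁/T₂ ≈ 1.453

T_eq = [S₀(1−A)/(4σd²)]^(1/4), so T ∝ (1−A)^(1/4) / √d.
T₁ = [1361×0.64/(4×5.67×10⁻⁸×3.47²)]^(1/4) = 133.64 K.
T₂ = [1361×0.75/(4×5.67×10⁻⁸×7.93²)]^(1/4) = 91.98 K.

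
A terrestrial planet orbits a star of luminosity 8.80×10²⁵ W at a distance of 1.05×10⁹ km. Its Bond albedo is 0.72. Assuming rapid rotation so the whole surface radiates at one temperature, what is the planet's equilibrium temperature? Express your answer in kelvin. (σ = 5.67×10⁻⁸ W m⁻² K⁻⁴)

d = 1.05×10⁹ km = 1.05×10¹² m.
Flux: S = L/(4πd²) = 8.80×10²⁵/(4π×(1.05×10¹²)²) = 6.35 W m⁻².
Energy balance: absorbed = emitted ⇒ πR²·S(1−A) = 4πR²·σT_eq⁴, so T_eq⁴ = S(1−A)/(4σ).
T_eq = [6.35 × 0.28 / (4 × 5.67×10⁻⁸)]^(1/4) = (7.84×10⁶)^(1/4) = 52.9 K.

T_eq ≈ 52.9 K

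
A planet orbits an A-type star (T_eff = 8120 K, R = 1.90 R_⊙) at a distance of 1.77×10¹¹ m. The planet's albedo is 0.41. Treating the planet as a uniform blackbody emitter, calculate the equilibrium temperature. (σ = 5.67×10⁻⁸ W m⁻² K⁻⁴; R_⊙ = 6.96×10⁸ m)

T_eq ≈ 435 K

R_⋆ = 1.90 × 6.96×10⁸ = 1.32×10⁹ m.
L = 4πR_⋆²σT_⋆⁴ = 4π(1.32×10⁹)² × 5.67×10⁻⁸ × (8120)⁴ = 5.42×10²⁷ W.
S = L/(4πd²) = 1.38×10⁴ W m⁻².
Energy balance: absorbed = emitted ⇒ πR²·S(1−A) = 4πR²·σT_eq⁴, so T_eq⁴ = S(1−A)/(4σ).
T_eq = [1.38×10⁴ × 0.59 / (4 × 5.67×10⁻⁸)]^(1/4) = (3.58×10¹⁰)^(1/4) = 435 K.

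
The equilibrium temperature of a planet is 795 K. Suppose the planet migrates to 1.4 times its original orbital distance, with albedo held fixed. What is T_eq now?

T_eq ∝ L^(1/4) · d^(−1/2).
T′ = 795 / 1.4^(1/2) = 672 K.

T_eq ≈ 672 K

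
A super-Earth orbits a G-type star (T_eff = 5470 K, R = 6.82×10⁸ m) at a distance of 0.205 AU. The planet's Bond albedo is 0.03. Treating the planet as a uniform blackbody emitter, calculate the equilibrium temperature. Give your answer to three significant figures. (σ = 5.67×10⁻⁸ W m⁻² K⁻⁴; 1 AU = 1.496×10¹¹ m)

T_eq ≈ 572 K

d = 0.205 AU = 3.07×10¹⁰ m.
L = 4πR_⋆²σT_⋆⁴ = 4π(6.82×10⁸)² × 5.67×10⁻⁸ × (5470)⁴ = 2.97×10²⁶ W.
S = L/(4πd²) = 2.51×10⁴ W m⁻².
Energy balance: absorbed = emitted ⇒ πR²·S(1−A) = 4πR²·σT_eq⁴, so T_eq⁴ = S(1−A)/(4σ).
T_eq = [2.51×10⁴ × 0.97 / (4 × 5.67×10⁻⁸)]^(1/4) = (1.07×10¹¹)^(1/4) = 572 K.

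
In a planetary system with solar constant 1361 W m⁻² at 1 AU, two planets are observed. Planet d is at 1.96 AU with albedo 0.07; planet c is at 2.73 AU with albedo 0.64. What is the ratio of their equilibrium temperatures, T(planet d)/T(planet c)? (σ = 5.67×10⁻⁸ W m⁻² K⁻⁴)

T_eq = [S₀(1−A)/(4σd²)]^(1/4), so T ∝ (1−A)^(1/4) / √d.
T₁ = [1361×0.93/(4×5.67×10⁻⁸×1.96²)]^(1/4) = 195.23 K.
T₂ = [1361×0.36/(4×5.67×10⁻⁸×2.73²)]^(1/4) = 130.48 K.

T₁/T₂ ≈ 1.496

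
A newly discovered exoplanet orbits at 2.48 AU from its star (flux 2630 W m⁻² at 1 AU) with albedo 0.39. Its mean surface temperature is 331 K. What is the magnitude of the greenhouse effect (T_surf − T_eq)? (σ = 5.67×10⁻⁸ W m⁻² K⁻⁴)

ΔT ≈ 146.8 K

S = 2630/2.48² = 427.6 W m⁻².
T_eq = [S(1−A)/(4σ)]^(1/4) = [427.6×0.61/(4×5.67×10⁻⁸)]^(1/4) = 184.2 K.
ΔT = T_surf − T_eq = 331 − 184.2.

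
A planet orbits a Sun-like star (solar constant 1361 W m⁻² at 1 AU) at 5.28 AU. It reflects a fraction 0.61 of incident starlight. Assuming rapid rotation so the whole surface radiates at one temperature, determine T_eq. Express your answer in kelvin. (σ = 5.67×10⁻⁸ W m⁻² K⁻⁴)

T_eq ≈ 95.7 K

Flux at 5.28 AU: S = 1361/5.28² = 48.8 W m⁻².
Energy balance: absorbed = emitted ⇒ πR²·S(1−A) = 4πR²·σT_eq⁴, so T_eq⁴ = S(1−A)/(4σ).
T_eq = [48.8 × 0.39 / (4 × 5.67×10⁻⁸)]^(1/4) = (8.39×10⁷)^(1/4) = 95.7 K.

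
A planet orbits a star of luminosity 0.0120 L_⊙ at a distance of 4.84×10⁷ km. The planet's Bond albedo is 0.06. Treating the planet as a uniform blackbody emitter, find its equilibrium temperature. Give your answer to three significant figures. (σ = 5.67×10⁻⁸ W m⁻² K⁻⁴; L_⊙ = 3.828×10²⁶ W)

d = 4.84×10⁷ km = 4.84×10¹⁰ m.
L = 0.0120 × 3.828×10²⁶ = 4.59×10²⁴ W.
Flux: S = L/(4πd²) = 4.59×10²⁴/(4π×(4.84×10¹⁰)²) = 156 W m⁻².
Energy balance: absorbed = emitted ⇒ πR²·S(1−A) = 4πR²·σT_eq⁴, so T_eq⁴ = S(1−A)/(4σ).
T_eq = [156 × 0.94 / (4 × 5.67×10⁻⁸)]^(1/4) = (6.47×10⁸)^(1/4) = 159 K.

T_eq ≈ 159 K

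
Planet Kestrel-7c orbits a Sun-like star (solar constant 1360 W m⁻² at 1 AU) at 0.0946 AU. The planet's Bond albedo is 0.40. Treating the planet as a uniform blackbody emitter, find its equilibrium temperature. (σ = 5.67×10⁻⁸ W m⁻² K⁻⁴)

Flux at 0.0946 AU: S = 1360/0.0946² = 1.52×10⁵ W m⁻².
Energy balance: absorbed = emitted ⇒ πR²·S(1−A) = 4πR²·σT_eq⁴, so T_eq⁴ = S(1−A)/(4σ).
T_eq = [1.52×10⁵ × 0.60 / (4 × 5.67×10⁻⁸)]^(1/4) = (4.02×10¹¹)^(1/4) = 796 K.

T_eq ≈ 796 K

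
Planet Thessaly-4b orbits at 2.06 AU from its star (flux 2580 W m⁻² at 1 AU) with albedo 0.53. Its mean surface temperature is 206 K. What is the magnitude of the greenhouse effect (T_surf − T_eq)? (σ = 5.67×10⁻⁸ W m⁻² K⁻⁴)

S = 2580/2.06² = 608.0 W m⁻².
T_eq = [S(1−A)/(4σ)]^(1/4) = [608.0×0.47/(4×5.67×10⁻⁸)]^(1/4) = 188.4 K.
ΔT = T_surf − T_eq = 206 − 188.4.

ΔT ≈ 17.6 K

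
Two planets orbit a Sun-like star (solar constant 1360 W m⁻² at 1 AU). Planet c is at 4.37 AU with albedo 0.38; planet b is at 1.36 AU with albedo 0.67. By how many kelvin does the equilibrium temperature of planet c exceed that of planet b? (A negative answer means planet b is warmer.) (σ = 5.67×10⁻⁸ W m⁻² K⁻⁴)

T_eq = [S₀(1−A)/(4σd²)]^(1/4), so T ∝ (1−A)^(1/4) / √d.
T₁ = [1360×0.62/(4×5.67×10⁻⁸×4.37²)]^(1/4) = 118.12 K.
T₂ = [1360×0.33/(4×5.67×10⁻⁸×1.36²)]^(1/4) = 180.86 K.

ΔT ≈ -62.7 K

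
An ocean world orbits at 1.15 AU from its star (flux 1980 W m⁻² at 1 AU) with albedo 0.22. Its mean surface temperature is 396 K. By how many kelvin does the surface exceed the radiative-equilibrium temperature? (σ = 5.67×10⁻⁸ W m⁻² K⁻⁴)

S = 1980/1.15² = 1497 W m⁻².
T_eq = [S(1−A)/(4σ)]^(1/4) = [1497×0.78/(4×5.67×10⁻⁸)]^(1/4) = 267.9 K.
ΔT = T_surf − T_eq = 396 − 267.9.

ΔT ≈ 128.1 K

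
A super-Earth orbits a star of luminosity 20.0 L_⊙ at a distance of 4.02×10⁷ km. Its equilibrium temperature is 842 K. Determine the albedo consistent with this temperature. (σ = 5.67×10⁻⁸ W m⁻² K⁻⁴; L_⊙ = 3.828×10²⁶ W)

d = 4.02×10⁷ km = 4.02×10¹⁰ m.
L = 20.0 × 3.828×10²⁶ = 7.66×10²⁷ W.
Flux: S = L/(4πd²) = 7.66×10²⁷/(4π×(4.02×10¹⁰)²) = 3.77×10⁵ W m⁻².
From T_eq⁴ = S(1−A)/(4σ): 1−A = 4σT_eq⁴/S.
1−A = 4 × 5.67×10⁻⁸ × (842)⁴ / 3.77×10⁵ = 0.302.

A ≈ 0.70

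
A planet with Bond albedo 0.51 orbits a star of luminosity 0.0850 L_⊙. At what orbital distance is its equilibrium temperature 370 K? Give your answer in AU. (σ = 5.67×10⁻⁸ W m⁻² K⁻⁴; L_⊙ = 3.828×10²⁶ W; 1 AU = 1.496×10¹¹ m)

d ≈ 0.115 AU

L = 0.0850 × 3.828×10²⁶ = 3.25×10²⁵ W.
From T_eq⁴ = L(1−A)/(16πσd²): d = √[L(1−A)/(16πσT_eq⁴)].
d = √[3.25×10²⁵ × 0.49 / (16π × 5.67×10⁻⁸ × (370)⁴)] = 1.73×10¹⁰ m = 0.115 AU.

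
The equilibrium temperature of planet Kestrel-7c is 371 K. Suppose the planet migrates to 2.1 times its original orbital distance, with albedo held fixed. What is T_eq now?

T_eq ≈ 256 K

T_eq ∝ L^(1/4) · d^(−1/2).
T′ = 371 / 2.1^(1/2) = 256 K.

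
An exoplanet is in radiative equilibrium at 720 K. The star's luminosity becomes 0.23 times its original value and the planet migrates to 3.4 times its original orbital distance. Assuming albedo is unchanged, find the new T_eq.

T_eq ≈ 270 K

T_eq ∝ L^(1/4) · d^(−1/2).
T′ = 720 × 0.23^(1/4) / 3.4^(1/2) = 270 K.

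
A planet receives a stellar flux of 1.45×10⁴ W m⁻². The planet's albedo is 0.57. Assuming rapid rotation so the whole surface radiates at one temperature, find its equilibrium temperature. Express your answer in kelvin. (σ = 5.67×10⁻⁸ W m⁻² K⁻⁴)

T_eq ≈ 407 K

Energy balance: absorbed = emitted ⇒ πR²·S(1−A) = 4πR²·σT_eq⁴, so T_eq⁴ = S(1−A)/(4σ).
T_eq = [1.45×10⁴ × 0.43 / (4 × 5.67×10⁻⁸)]^(1/4) = (2.75×10¹⁰)^(1/4) = 407 K.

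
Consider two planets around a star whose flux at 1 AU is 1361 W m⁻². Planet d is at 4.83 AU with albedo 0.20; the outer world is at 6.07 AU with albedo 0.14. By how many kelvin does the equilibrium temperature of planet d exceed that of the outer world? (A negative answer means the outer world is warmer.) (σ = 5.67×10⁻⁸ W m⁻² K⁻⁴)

ΔT ≈ 11.0 K

T_eq = [S₀(1−A)/(4σd²)]^(1/4), so T ∝ (1−A)^(1/4) / √d.
T₁ = [1361×0.80/(4×5.67×10⁻⁸×4.83²)]^(1/4) = 119.77 K.
T₂ = [1361×0.86/(4×5.67×10⁻⁸×6.07²)]^(1/4) = 108.79 K.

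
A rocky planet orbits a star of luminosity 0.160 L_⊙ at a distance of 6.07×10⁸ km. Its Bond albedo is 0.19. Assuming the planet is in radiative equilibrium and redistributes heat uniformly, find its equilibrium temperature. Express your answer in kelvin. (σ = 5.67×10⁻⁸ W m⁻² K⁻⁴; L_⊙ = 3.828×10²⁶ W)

T_eq ≈ 82.9 K

d = 6.07×10⁸ km = 6.07×10¹¹ m.
L = 0.160 × 3.828×10²⁶ = 6.12×10²⁵ W.
Flux: S = L/(4πd²) = 6.12×10²⁵/(4π×(6.07×10¹¹)²) = 13.2 W m⁻².
Energy balance: absorbed = emitted ⇒ πR²·S(1−A) = 4πR²·σT_eq⁴, so T_eq⁴ = S(1−A)/(4σ).
T_eq = [13.2 × 0.81 / (4 × 5.67×10⁻⁸)]^(1/4) = (4.72×10⁷)^(1/4) = 82.9 K.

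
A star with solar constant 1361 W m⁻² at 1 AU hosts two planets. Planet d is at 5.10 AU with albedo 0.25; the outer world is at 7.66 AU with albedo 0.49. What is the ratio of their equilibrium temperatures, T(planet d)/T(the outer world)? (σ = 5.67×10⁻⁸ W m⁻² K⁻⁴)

T₁/T₂ ≈ 1.350

T_eq = [S₀(1−A)/(4σd²)]^(1/4), so T ∝ (1−A)^(1/4) / √d.
T₁ = [1361×0.75/(4×5.67×10⁻⁸×5.10²)]^(1/4) = 114.69 K.
T₂ = [1361×0.51/(4×5.67×10⁻⁸×7.66²)]^(1/4) = 84.98 K.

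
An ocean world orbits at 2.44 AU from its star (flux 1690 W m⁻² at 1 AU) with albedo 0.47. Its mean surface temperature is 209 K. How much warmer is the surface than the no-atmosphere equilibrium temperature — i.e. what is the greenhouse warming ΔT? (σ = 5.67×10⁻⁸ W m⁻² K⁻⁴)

ΔT ≈ 48.5 K

S = 1690/2.44² = 283.9 W m⁻².
T_eq = [S(1−A)/(4σ)]^(1/4) = [283.9×0.53/(4×5.67×10⁻⁸)]^(1/4) = 160.5 K.
ΔT = T_surf − T_eq = 209 − 160.5.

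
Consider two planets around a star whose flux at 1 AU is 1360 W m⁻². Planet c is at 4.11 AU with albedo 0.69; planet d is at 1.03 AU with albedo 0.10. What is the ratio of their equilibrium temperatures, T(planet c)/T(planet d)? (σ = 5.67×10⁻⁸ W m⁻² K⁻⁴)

T_eq = [S₀(1−A)/(4σd²)]^(1/4), so T ∝ (1−A)^(1/4) / √d.
T₁ = [1360×0.31/(4×5.67×10⁻⁸×4.11²)]^(1/4) = 102.42 K.
T₂ = [1360×0.90/(4×5.67×10⁻⁸×1.03²)]^(1/4) = 267.06 K.

T₁/T₂ ≈ 0.384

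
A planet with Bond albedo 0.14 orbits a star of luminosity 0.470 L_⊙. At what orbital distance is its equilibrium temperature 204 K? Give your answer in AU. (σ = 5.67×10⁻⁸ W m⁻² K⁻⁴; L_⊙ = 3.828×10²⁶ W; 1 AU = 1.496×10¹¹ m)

d ≈ 1.18 AU

L = 0.470 × 3.828×10²⁶ = 1.80×10²⁶ W.
From T_eq⁴ = L(1−A)/(16πσd²): d = √[L(1−A)/(16πσT_eq⁴)].
d = √[1.80×10²⁶ × 0.86 / (16π × 5.67×10⁻⁸ × (204)⁴)] = 1.77×10¹¹ m = 1.18 AU.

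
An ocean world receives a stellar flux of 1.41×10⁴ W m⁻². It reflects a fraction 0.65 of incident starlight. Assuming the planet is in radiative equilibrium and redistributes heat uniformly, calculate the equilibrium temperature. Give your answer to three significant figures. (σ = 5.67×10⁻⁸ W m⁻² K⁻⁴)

T_eq ≈ 384 K

Energy balance: absorbed = emitted ⇒ πR²·S(1−A) = 4πR²·σT_eq⁴, so T_eq⁴ = S(1−A)/(4σ).
T_eq = [1.41×10⁴ × 0.35 / (4 × 5.67×10⁻⁸)]^(1/4) = (2.18×10¹⁰)^(1/4) = 384 K.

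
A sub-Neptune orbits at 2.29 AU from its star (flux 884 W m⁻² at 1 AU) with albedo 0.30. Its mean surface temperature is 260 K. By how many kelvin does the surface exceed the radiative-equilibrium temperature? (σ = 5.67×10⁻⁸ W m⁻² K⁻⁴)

S = 884/2.29² = 168.6 W m⁻².
T_eq = [S(1−A)/(4σ)]^(1/4) = [168.6×0.70/(4×5.67×10⁻⁸)]^(1/4) = 151.0 K.
ΔT = T_surf − T_eq = 260 − 151.0.

ΔT ≈ 109.0 K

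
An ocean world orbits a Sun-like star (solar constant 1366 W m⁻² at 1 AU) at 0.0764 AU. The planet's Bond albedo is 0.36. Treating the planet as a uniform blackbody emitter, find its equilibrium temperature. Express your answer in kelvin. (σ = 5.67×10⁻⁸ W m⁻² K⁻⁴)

T_eq ≈ 901 K

Flux at 0.0764 AU: S = 1366/0.0764² = 2.34×10⁵ W m⁻².
Energy balance: absorbed = emitted ⇒ πR²·S(1−A) = 4πR²·σT_eq⁴, so T_eq⁴ = S(1−A)/(4σ).
T_eq = [2.34×10⁵ × 0.64 / (4 × 5.67×10⁻⁸)]^(1/4) = (6.60×10¹¹)^(1/4) = 901 K.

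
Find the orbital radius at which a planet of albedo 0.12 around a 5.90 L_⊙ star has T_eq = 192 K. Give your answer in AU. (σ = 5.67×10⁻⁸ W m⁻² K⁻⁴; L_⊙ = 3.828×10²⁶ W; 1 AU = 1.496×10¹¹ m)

L = 5.90 × 3.828×10²⁶ = 2.26×10²⁷ W.
From T_eq⁴ = L(1−A)/(16πσd²): d = √[L(1−A)/(16πσT_eq⁴)].
d = √[2.26×10²⁷ × 0.88 / (16π × 5.67×10⁻⁸ × (192)⁴)] = 7.16×10¹¹ m = 4.79 AU.

d ≈ 4.79 AU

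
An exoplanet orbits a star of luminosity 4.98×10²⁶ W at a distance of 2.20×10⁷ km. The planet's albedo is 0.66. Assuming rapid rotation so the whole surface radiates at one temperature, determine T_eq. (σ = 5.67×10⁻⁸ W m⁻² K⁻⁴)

d = 2.20×10⁷ km = 2.20×10¹⁰ m.
Flux: S = L/(4πd²) = 4.98×10²⁶/(4π×(2.20×10¹⁰)²) = 8.19×10⁴ W m⁻².
Energy balance: absorbed = emitted ⇒ πR²·S(1−A) = 4πR²·σT_eq⁴, so T_eq⁴ = S(1−A)/(4σ).
T_eq = [8.19×10⁴ × 0.34 / (4 × 5.67×10⁻⁸)]^(1/4) = (1.23×10¹¹)^(1/4) = 592 K.

T_eq ≈ 592 K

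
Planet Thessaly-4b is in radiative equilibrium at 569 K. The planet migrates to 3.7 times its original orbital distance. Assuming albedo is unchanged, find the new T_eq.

T_eq ∝ L^(1/4) · d^(−1/2).
T′ = 569 / 3.7^(1/2) = 296 K.

T_eq ≈ 296 K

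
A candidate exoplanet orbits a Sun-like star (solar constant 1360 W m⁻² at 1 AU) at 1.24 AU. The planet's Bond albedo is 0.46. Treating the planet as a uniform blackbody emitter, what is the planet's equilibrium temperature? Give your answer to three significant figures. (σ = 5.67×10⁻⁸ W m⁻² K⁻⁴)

T_eq ≈ 214 K

Flux at 1.24 AU: S = 1360/1.24² = 884 W m⁻².
Energy balance: absorbed = emitted ⇒ πR²·S(1−A) = 4πR²·σT_eq⁴, so T_eq⁴ = S(1−A)/(4σ).
T_eq = [884 × 0.54 / (4 × 5.67×10⁻⁸)]^(1/4) = (2.11×10⁹)^(1/4) = 214 K.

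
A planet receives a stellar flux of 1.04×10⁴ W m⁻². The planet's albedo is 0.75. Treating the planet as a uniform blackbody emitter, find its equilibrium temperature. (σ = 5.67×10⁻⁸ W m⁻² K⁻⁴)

Energy balance: absorbed = emitted ⇒ πR²·S(1−A) = 4πR²·σT_eq⁴, so T_eq⁴ = S(1−A)/(4σ).
T_eq = [1.04×10⁴ × 0.25 / (4 × 5.67×10⁻⁸)]^(1/4) = (1.15×10¹⁰)^(1/4) = 327 K.

T_eq ≈ 327 K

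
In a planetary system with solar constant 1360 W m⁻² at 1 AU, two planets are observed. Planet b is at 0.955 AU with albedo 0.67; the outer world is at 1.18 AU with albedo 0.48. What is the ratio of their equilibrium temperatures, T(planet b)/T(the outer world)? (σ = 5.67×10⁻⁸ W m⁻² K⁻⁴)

T_eq = [S₀(1−A)/(4σd²)]^(1/4), so T ∝ (1−A)^(1/4) / √d.
T₁ = [1360×0.33/(4×5.67×10⁻⁸×0.955²)]^(1/4) = 215.82 K.
T₂ = [1360×0.52/(4×5.67×10⁻⁸×1.18²)]^(1/4) = 217.54 K.

T₁/T₂ ≈ 0.992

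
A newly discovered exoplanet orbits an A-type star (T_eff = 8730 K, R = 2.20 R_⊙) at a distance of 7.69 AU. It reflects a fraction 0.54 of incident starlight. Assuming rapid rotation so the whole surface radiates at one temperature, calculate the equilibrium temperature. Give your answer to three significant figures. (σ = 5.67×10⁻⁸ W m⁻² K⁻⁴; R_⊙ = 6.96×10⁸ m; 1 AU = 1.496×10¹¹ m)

R_⋆ = 2.20 × 6.96×10⁸ = 1.53×10⁹ m.
d = 7.69 AU = 1.15×10¹² m.
L = 4πR_⋆²σT_⋆⁴ = 4π(1.53×10⁹)² × 5.67×10⁻⁸ × (8730)⁴ = 9.70×10²⁷ W.
S = L/(4πd²) = 583 W m⁻².
Energy balance: absorbed = emitted ⇒ πR²·S(1−A) = 4πR²·σT_eq⁴, so T_eq⁴ = S(1−A)/(4σ).
T_eq = [583 × 0.46 / (4 × 5.67×10⁻⁸)]^(1/4) = (1.18×10⁹)^(1/4) = 185 K.

T_eq ≈ 185 K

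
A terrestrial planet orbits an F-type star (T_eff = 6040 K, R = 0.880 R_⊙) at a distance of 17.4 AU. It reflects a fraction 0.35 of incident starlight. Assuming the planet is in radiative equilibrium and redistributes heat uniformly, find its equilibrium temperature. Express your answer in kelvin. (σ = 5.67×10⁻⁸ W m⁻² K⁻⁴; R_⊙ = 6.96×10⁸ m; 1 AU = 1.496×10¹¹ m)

R_⋆ = 0.880 × 6.96×10⁸ = 6.12×10⁸ m.
d = 17.4 AU = 2.60×10¹² m.
L = 4πR_⋆²σT_⋆⁴ = 4π(6.12×10⁸)² × 5.67×10⁻⁸ × (6040)⁴ = 3.56×10²⁶ W.
S = L/(4πd²) = 4.18 W m⁻².
Energy balance: absorbed = emitted ⇒ πR²·S(1−A) = 4πR²·σT_eq⁴, so T_eq⁴ = S(1−A)/(4σ).
T_eq = [4.18 × 0.65 / (4 × 5.67×10⁻⁸)]^(1/4) = (1.20×10⁷)^(1/4) = 58.8 K.

T_eq ≈ 58.8 K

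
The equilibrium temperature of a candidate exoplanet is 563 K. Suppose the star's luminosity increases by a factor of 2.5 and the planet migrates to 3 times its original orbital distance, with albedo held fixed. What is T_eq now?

T_eq ≈ 409 K

T_eq ∝ L^(1/4) · d^(−1/2).
T′ = 563 × 2.5^(1/4) / 3^(1/2) = 409 K.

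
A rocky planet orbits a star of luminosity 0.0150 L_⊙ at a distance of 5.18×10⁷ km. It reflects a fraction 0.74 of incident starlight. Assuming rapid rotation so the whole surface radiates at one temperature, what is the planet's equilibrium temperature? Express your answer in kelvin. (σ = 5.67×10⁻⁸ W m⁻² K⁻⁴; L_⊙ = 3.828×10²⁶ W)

d = 5.18×10⁷ km = 5.18×10¹⁰ m.
L = 0.0150 × 3.828×10²⁶ = 5.74×10²⁴ W.
Flux: S = L/(4πd²) = 5.74×10²⁴/(4π×(5.18×10¹⁰)²) = 170 W m⁻².
Energy balance: absorbed = emitted ⇒ πR²·S(1−A) = 4πR²·σT_eq⁴, so T_eq⁴ = S(1−A)/(4σ).
T_eq = [170 × 0.26 / (4 × 5.67×10⁻⁸)]^(1/4) = (1.95×10⁸)^(1/4) = 118 K.

T_eq ≈ 118 K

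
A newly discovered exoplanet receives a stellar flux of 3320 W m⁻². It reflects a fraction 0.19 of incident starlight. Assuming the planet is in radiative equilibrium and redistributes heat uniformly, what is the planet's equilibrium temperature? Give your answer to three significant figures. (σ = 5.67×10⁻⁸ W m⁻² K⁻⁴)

T_eq ≈ 330 K

Energy balance: absorbed = emitted ⇒ πR²·S(1−A) = 4πR²·σT_eq⁴, so T_eq⁴ = S(1−A)/(4σ).
T_eq = [3320 × 0.81 / (4 × 5.67×10⁻⁸)]^(1/4) = (1.19×10¹⁰)^(1/4) = 330 K.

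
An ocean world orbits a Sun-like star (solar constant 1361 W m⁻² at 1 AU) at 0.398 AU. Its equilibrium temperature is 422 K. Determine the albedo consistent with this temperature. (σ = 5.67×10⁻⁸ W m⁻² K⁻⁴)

Flux at 0.398 AU: S = 1361/0.398² = 8590 W m⁻².
From T_eq⁴ = S(1−A)/(4σ): 1−A = 4σT_eq⁴/S.
1−A = 4 × 5.67×10⁻⁸ × (422)⁴ / 8590 = 0.837.

A ≈ 0.16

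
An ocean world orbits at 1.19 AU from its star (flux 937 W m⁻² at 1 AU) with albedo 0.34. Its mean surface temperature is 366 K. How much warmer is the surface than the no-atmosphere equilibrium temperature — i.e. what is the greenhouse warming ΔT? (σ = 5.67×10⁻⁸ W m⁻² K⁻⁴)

ΔT ≈ 156.5 K

S = 937/1.19² = 661.7 W m⁻².
T_eq = [S(1−A)/(4σ)]^(1/4) = [661.7×0.66/(4×5.67×10⁻⁸)]^(1/4) = 209.5 K.
ΔT = T_surf − T_eq = 366 − 209.5.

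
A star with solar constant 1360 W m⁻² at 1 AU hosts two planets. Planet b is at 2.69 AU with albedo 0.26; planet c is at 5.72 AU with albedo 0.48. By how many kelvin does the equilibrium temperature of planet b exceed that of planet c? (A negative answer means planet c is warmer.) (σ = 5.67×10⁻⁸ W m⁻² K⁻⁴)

ΔT ≈ 58.6 K

T_eq = [S₀(1−A)/(4σd²)]^(1/4), so T ∝ (1−A)^(1/4) / √d.
T₁ = [1360×0.74/(4×5.67×10⁻⁸×2.69²)]^(1/4) = 157.36 K.
T₂ = [1360×0.52/(4×5.67×10⁻⁸×5.72²)]^(1/4) = 98.80 K.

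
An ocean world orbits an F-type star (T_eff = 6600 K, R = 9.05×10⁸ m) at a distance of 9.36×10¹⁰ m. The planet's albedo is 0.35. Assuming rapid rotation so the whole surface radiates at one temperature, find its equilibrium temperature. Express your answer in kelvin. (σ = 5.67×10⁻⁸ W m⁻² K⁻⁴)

T_eq ≈ 412 K

L = 4πR_⋆²σT_⋆⁴ = 4π(9.05×10⁸)² × 5.67×10⁻⁸ × (6600)⁴ = 1.11×10²⁷ W.
S = L/(4πd²) = 1.01×10⁴ W m⁻².
Energy balance: absorbed = emitted ⇒ πR²·S(1−A) = 4πR²·σT_eq⁴, so T_eq⁴ = S(1−A)/(4σ).
T_eq = [1.01×10⁴ × 0.65 / (4 × 5.67×10⁻⁸)]^(1/4) = (2.88×10¹⁰)^(1/4) = 412 K.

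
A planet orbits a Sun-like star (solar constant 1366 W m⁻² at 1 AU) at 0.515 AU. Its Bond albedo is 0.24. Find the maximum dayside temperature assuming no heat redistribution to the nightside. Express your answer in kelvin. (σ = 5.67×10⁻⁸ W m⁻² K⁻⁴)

Flux at 0.515 AU: S = 1366/0.515² = 5150 W m⁻².
With no redistribution each surface element balances locally: S(1−A) = σT⁴.
T = [5150 × 0.76 / 5.67×10⁻⁸]^(1/4) = (6.90×10¹⁰)^(1/4) = 513 K.

T_ss ≈ 513 K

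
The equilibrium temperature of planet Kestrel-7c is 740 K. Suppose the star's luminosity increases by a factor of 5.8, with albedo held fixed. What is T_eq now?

T_eq ≈ 1150 K

T_eq ∝ L^(1/4) · d^(−1/2).
T′ = 740 × 5.8^(1/4) = 1150 K.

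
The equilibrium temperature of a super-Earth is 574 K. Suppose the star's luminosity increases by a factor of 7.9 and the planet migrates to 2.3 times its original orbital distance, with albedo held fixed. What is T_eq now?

T_eq ≈ 635 K

T_eq ∝ L^(1/4) · d^(−1/2).
T′ = 574 × 7.9^(1/4) / 2.3^(1/2) = 635 K.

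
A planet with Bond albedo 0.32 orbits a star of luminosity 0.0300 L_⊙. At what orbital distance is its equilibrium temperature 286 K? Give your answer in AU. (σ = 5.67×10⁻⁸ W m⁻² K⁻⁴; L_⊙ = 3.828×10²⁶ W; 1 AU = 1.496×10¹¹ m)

d ≈ 0.135 AU

L = 0.0300 × 3.828×10²⁶ = 1.15×10²⁵ W.
From T_eq⁴ = L(1−A)/(16πσd²): d = √[L(1−A)/(16πσT_eq⁴)].
d = √[1.15×10²⁵ × 0.68 / (16π × 5.67×10⁻⁸ × (286)⁴)] = 2.02×10¹⁰ m = 0.135 AU.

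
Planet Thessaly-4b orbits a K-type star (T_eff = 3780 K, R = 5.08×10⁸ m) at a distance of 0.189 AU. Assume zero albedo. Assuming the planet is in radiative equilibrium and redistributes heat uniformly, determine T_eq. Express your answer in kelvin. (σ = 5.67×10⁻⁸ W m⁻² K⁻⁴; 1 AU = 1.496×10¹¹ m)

T_eq ≈ 358 K

d = 0.189 AU = 2.83×10¹⁰ m.
L = 4πR_⋆²σT_⋆⁴ = 4π(5.08×10⁸)² × 5.67×10⁻⁸ × (3780)⁴ = 3.75×10²⁵ W.
S = L/(4πd²) = 3740 W m⁻².
Energy balance: absorbed = emitted ⇒ πR²·S(1−A) = 4πR²·σT_eq⁴, so T_eq⁴ = S(1−A)/(4σ).
T_eq = [3740 × 1.00 / (4 × 5.67×10⁻⁸)]^(1/4) = (1.65×10¹⁰)^(1/4) = 358 K.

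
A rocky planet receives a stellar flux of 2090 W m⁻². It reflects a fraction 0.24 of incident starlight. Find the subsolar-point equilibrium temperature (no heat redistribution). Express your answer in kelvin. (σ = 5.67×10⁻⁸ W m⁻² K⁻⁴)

T_ss ≈ 409 K

At the subsolar point the surface absorbs S(1−A) and emits σT⁴ per unit area — no factor of 4, since only the local patch is in balance.
T = [2090 × 0.76 / 5.67×10⁻⁸]^(1/4) = (2.80×10¹⁰)^(1/4) = 409 K.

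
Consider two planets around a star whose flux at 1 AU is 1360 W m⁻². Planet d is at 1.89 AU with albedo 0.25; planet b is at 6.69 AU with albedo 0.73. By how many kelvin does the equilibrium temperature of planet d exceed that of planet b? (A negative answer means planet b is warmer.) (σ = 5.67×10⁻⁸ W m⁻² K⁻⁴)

ΔT ≈ 110.8 K

T_eq = [S₀(1−A)/(4σd²)]^(1/4), so T ∝ (1−A)^(1/4) / √d.
T₁ = [1360×0.75/(4×5.67×10⁻⁸×1.89²)]^(1/4) = 188.37 K.
T₂ = [1360×0.27/(4×5.67×10⁻⁸×6.69²)]^(1/4) = 77.55 K.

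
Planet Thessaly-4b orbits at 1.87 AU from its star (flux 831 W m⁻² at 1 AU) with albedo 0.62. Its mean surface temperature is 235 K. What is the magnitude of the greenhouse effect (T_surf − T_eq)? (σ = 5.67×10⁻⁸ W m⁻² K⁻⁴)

ΔT ≈ 93.7 K

S = 831/1.87² = 237.6 W m⁻².
T_eq = [S(1−A)/(4σ)]^(1/4) = [237.6×0.38/(4×5.67×10⁻⁸)]^(1/4) = 141.3 K.
ΔT = T_surf − T_eq = 235 − 141.3.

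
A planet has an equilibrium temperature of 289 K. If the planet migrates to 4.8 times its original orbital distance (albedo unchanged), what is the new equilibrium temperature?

T_eq ∝ L^(1/4) · d^(−1/2).
T′ = 289 / 4.8^(1/2) = 132 K.

T_eq ≈ 132 K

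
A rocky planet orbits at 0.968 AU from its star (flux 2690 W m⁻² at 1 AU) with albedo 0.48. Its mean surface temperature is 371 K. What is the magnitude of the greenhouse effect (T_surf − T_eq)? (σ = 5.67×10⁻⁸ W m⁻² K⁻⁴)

S = 2690/0.968² = 2871 W m⁻².
T_eq = [S(1−A)/(4σ)]^(1/4) = [2871×0.52/(4×5.67×10⁻⁸)]^(1/4) = 284.8 K.
ΔT = T_surf − T_eq = 371 − 284.8.

ΔT ≈ 86.2 K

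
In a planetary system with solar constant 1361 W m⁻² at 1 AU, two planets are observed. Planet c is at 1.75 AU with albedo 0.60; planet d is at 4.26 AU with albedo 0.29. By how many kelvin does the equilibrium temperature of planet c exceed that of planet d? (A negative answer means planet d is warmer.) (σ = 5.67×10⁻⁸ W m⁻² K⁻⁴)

T_eq = [S₀(1−A)/(4σd²)]^(1/4), so T ∝ (1−A)^(1/4) / √d.
T₁ = [1361×0.40/(4×5.67×10⁻⁸×1.75²)]^(1/4) = 167.32 K.
T₂ = [1361×0.71/(4×5.67×10⁻⁸×4.26²)]^(1/4) = 123.78 K.

ΔT ≈ 43.5 K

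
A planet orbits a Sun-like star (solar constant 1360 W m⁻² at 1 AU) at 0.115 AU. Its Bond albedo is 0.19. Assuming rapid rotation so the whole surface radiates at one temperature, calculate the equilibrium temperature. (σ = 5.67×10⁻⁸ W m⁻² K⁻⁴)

T_eq ≈ 778 K

Flux at 0.115 AU: S = 1360/0.115² = 1.03×10⁵ W m⁻².
Energy balance: absorbed = emitted ⇒ πR²·S(1−A) = 4πR²·σT_eq⁴, so T_eq⁴ = S(1−A)/(4σ).
T_eq = [1.03×10⁵ × 0.81 / (4 × 5.67×10⁻⁸)]^(1/4) = (3.67×10¹¹)^(1/4) = 778 K.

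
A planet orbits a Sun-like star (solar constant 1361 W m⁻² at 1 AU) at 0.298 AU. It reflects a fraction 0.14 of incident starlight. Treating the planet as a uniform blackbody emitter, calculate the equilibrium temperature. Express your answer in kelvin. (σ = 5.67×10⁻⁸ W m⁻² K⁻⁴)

T_eq ≈ 491 K

Flux at 0.298 AU: S = 1361/0.298² = 1.53×10⁴ W m⁻².
Energy balance: absorbed = emitted ⇒ πR²·S(1−A) = 4πR²·σT_eq⁴, so T_eq⁴ = S(1−A)/(4σ).
T_eq = [1.53×10⁴ × 0.86 / (4 × 5.67×10⁻⁸)]^(1/4) = (5.81×10¹⁰)^(1/4) = 491 K.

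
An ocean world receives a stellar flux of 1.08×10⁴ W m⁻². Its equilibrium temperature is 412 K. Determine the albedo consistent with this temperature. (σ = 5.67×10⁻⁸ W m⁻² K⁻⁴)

A ≈ 0.39

From T_eq⁴ = S(1−A)/(4σ): 1−A = 4σT_eq⁴/S.
1−A = 4 × 5.67×10⁻⁸ × (412)⁴ / 1.08×10⁴ = 0.605.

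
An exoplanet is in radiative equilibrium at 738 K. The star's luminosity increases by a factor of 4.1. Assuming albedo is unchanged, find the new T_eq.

T_eq ≈ 1050 K

T_eq ∝ L^(1/4) · d^(−1/2).
T′ = 738 × 4.1^(1/4) = 1050 K.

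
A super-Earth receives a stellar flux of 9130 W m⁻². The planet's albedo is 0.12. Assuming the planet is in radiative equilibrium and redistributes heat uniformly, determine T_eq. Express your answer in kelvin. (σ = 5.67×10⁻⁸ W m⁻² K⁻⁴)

Energy balance: absorbed = emitted ⇒ πR²·S(1−A) = 4πR²·σT_eq⁴, so T_eq⁴ = S(1−A)/(4σ).
T_eq = [9130 × 0.88 / (4 × 5.67×10⁻⁸)]^(1/4) = (3.54×10¹⁰)^(1/4) = 434 K.

T_eq ≈ 434 K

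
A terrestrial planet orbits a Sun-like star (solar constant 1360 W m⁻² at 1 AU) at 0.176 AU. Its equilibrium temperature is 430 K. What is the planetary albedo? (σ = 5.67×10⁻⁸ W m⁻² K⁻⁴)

A ≈ 0.82

Flux at 0.176 AU: S = 1360/0.176² = 4.39×10⁴ W m⁻².
From T_eq⁴ = S(1−A)/(4σ): 1−A = 4σT_eq⁴/S.
1−A = 4 × 5.67×10⁻⁸ × (430)⁴ / 4.39×10⁴ = 0.177.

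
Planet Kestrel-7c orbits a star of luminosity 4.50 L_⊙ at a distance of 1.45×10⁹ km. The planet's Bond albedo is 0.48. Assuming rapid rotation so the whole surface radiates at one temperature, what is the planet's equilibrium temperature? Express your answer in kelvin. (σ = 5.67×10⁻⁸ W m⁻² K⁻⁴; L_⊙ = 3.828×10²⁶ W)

T_eq ≈ 111 K

d = 1.45×10⁹ km = 1.45×10¹² m.
L = 4.50 × 3.828×10²⁶ = 1.72×10²⁷ W.
Flux: S = L/(4πd²) = 1.72×10²⁷/(4π×(1.45×10¹²)²) = 65.2 W m⁻².
Energy balance: absorbed = emitted ⇒ πR²·S(1−A) = 4πR²·σT_eq⁴, so T_eq⁴ = S(1−A)/(4σ).
T_eq = [65.2 × 0.52 / (4 × 5.67×10⁻⁸)]^(1/4) = (1.49×10⁸)^(1/4) = 111 K.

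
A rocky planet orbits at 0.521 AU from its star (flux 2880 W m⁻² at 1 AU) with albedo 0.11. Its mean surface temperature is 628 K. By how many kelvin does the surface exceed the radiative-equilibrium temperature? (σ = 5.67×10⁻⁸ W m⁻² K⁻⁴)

ΔT ≈ 176.3 K

S = 2880/0.521² = 1.061×10⁴ W m⁻².
T_eq = [S(1−A)/(4σ)]^(1/4) = [1.061×10⁴×0.89/(4×5.67×10⁻⁸)]^(1/4) = 451.7 K.
ΔT = T_surf − T_eq = 628 − 451.7.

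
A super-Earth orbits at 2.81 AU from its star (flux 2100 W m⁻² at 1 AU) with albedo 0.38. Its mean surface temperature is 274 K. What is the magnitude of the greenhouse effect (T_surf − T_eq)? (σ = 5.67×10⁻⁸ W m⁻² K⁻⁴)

S = 2100/2.81² = 266.0 W m⁻².
T_eq = [S(1−A)/(4σ)]^(1/4) = [266.0×0.62/(4×5.67×10⁻⁸)]^(1/4) = 164.2 K.
ΔT = T_surf − T_eq = 274 − 164.2.

ΔT ≈ 109.8 K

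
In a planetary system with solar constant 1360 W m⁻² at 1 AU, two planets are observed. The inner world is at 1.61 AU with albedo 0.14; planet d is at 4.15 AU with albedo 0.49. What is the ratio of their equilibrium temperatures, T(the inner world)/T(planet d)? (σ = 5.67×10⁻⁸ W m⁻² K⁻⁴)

T₁/T₂ ≈ 1.830

T_eq = [S₀(1−A)/(4σd²)]^(1/4), so T ∝ (1−A)^(1/4) / √d.
T₁ = [1360×0.86/(4×5.67×10⁻⁸×1.61²)]^(1/4) = 211.20 K.
T₂ = [1360×0.51/(4×5.67×10⁻⁸×4.15²)]^(1/4) = 115.44 K.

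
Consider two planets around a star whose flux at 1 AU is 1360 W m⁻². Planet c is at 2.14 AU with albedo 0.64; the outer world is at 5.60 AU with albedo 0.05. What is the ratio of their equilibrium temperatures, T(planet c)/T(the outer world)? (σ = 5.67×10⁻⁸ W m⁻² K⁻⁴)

T₁/T₂ ≈ 1.269

T_eq = [S₀(1−A)/(4σd²)]^(1/4), so T ∝ (1−A)^(1/4) / √d.
T₁ = [1360×0.36/(4×5.67×10⁻⁸×2.14²)]^(1/4) = 147.35 K.
T₂ = [1360×0.95/(4×5.67×10⁻⁸×5.60²)]^(1/4) = 116.09 K.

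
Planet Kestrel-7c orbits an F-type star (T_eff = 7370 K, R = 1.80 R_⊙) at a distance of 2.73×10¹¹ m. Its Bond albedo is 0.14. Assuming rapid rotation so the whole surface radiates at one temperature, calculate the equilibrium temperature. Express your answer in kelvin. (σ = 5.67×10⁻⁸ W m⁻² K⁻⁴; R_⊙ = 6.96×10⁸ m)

R_⋆ = 1.80 × 6.96×10⁸ = 1.25×10⁹ m.
L = 4πR_⋆²σT_⋆⁴ = 4π(1.25×10⁹)² × 5.67×10⁻⁸ × (7370)⁴ = 3.30×10²⁷ W.
S = L/(4πd²) = 3520 W m⁻².
Energy balance: absorbed = emitted ⇒ πR²·S(1−A) = 4πR²·σT_eq⁴, so T_eq⁴ = S(1−A)/(4σ).
T_eq = [3520 × 0.86 / (4 × 5.67×10⁻⁸)]^(1/4) = (1.34×10¹⁰)^(1/4) = 340 K.

T_eq ≈ 340 K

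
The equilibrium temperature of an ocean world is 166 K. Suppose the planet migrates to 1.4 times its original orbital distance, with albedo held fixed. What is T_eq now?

T_eq ∝ L^(1/4) · d^(−1/2).
T′ = 166 / 1.4^(1/2) = 140 K.

T_eq ≈ 140 K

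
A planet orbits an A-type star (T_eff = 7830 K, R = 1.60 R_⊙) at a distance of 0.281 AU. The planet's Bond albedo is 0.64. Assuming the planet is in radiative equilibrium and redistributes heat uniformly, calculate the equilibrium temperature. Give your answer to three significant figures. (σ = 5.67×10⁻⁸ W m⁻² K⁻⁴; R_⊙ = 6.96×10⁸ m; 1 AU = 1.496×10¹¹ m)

R_⋆ = 1.60 × 6.96×10⁸ = 1.11×10⁹ m.
d = 0.281 AU = 4.20×10¹⁰ m.
L = 4πR_⋆²σT_⋆⁴ = 4π(1.11×10⁹)² × 5.67×10⁻⁸ × (7830)⁴ = 3.32×10²⁷ W.
S = L/(4πd²) = 1.50×10⁵ W m⁻².
Energy balance: absorbed = emitted ⇒ πR²·S(1−A) = 4πR²·σT_eq⁴, so T_eq⁴ = S(1−A)/(4σ).
T_eq = [1.50×10⁵ × 0.36 / (4 × 5.67×10⁻⁸)]^(1/4) = (2.37×10¹¹)^(1/4) = 698 K.

T_eq ≈ 698 K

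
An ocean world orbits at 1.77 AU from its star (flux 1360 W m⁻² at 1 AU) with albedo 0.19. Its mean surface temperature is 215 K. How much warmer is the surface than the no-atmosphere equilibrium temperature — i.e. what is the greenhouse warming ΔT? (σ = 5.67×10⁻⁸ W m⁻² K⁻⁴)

ΔT ≈ 16.6 K

S = 1360/1.77² = 434.1 W m⁻².
T_eq = [S(1−A)/(4σ)]^(1/4) = [434.1×0.81/(4×5.67×10⁻⁸)]^(1/4) = 198.4 K.
ΔT = T_surf − T_eq = 215 − 198.4.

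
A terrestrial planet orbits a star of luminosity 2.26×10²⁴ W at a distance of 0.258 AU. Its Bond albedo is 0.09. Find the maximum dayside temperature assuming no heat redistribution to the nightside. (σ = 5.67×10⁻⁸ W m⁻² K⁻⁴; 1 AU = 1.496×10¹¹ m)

d = 0.258 AU = 3.86×10¹⁰ m.
Flux: S = L/(4πd²) = 2.26×10²⁴/(4π×(3.86×10¹⁰)²) = 121 W m⁻².
With no redistribution each surface element balances locally: S(1−A) = σT⁴.
T = [121 × 0.91 / 5.67×10⁻⁸]^(1/4) = (1.94×10⁹)^(1/4) = 210 K.

T_ss ≈ 210 K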